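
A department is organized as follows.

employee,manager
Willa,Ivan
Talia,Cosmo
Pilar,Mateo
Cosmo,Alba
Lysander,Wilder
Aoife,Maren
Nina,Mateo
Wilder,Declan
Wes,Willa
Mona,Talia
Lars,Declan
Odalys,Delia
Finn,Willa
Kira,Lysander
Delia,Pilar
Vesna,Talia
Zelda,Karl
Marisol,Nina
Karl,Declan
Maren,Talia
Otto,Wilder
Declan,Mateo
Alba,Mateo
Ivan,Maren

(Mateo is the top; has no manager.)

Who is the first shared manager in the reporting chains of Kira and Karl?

Kira's chain of managers is Lysander, Wilder, Declan, Mateo. Karl's chain of managers is Declan, Mateo. The first manager that appears in both chains is Declan.

Declan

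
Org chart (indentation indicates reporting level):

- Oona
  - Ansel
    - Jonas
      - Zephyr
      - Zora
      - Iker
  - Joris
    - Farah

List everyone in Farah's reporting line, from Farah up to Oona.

Farah -> Joris -> Oona

Farah reports to Joris. Joris reports to Oona. Oona is at the top.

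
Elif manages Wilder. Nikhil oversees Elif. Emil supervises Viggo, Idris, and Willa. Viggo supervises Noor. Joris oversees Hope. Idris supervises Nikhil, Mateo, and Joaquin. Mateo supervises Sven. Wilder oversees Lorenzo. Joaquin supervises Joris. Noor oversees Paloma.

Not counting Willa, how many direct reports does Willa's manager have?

Willa reports to Emil. Emil's other direct reports are Idris, Viggo — 2 peers.

2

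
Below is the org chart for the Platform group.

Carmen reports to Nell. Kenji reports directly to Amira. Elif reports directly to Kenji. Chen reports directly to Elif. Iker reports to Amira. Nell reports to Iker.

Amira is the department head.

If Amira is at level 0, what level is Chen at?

3

Chain from Chen up to Amira: Chen → Elif → Kenji → Amira. That is 3 steps up, so Chen is 3 levels below Amira.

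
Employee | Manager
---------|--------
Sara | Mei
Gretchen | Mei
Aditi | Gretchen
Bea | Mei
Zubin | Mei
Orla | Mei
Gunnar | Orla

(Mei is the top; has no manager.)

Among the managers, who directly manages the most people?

Direct-report counts: Mei has 5; Orla has 1; Gretchen has 1. The largest is 5, held by Mei.

Mei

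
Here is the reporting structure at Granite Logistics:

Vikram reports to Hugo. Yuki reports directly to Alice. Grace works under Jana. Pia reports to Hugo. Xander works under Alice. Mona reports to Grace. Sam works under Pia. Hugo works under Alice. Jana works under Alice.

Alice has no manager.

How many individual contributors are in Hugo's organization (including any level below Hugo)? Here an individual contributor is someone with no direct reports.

2

The people in Hugo's organization with no one reporting to them are Vikram, Sam. That is 2.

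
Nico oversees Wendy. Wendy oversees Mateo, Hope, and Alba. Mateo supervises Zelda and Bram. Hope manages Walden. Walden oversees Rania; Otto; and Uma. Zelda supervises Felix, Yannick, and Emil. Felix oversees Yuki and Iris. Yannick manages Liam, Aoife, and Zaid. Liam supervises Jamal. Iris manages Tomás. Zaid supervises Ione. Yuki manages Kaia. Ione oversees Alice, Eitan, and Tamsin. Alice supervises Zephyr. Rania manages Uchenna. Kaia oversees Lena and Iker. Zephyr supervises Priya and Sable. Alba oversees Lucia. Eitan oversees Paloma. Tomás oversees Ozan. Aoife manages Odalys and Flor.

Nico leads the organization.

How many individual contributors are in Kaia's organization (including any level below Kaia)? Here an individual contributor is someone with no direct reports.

2

The people in Kaia's organization with no one reporting to them are Lena, Iker. That is 2.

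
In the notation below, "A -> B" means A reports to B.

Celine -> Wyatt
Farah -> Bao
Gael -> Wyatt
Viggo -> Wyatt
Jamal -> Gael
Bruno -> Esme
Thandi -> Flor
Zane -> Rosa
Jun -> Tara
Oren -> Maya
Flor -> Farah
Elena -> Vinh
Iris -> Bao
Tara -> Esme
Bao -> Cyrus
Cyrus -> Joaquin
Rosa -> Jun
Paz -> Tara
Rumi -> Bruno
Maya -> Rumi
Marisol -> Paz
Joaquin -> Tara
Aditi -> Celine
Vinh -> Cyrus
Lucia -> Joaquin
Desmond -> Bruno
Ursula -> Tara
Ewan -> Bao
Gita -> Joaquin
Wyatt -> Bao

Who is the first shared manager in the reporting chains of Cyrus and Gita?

Cyrus's chain of managers is Joaquin, Tara, Esme. Gita's chain of managers is Joaquin, Tara, Esme. The first manager that appears in both chains is Joaquin.

Joaquin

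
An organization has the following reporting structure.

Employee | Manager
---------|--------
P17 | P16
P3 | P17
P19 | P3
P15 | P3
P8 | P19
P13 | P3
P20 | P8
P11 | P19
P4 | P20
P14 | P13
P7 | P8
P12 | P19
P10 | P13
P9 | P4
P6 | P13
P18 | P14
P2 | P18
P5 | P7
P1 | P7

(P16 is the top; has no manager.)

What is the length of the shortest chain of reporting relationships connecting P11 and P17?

P11 is in P17's organization: the chain from P11 up to P17 is P11 → P19 → P3 → P17, which is 3 links.

3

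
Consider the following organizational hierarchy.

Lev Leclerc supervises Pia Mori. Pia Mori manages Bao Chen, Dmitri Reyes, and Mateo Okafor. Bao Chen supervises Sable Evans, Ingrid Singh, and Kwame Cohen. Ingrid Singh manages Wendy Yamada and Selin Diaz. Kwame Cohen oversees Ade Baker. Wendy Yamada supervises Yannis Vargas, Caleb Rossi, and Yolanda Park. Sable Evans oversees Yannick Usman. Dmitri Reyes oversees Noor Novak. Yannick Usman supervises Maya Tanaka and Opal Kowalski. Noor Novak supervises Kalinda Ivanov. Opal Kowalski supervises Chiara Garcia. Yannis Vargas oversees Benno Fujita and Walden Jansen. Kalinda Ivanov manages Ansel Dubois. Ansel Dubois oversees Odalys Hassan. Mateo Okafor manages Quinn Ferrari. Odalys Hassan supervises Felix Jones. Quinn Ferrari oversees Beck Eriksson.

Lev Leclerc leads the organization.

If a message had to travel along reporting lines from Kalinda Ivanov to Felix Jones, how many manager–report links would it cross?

Felix Jones is in Kalinda Ivanov's organization: the chain from Felix Jones up to Kalinda Ivanov is Felix Jones → Odalys Hassan → Ansel Dubois → Kalinda Ivanov, which is 3 links.

3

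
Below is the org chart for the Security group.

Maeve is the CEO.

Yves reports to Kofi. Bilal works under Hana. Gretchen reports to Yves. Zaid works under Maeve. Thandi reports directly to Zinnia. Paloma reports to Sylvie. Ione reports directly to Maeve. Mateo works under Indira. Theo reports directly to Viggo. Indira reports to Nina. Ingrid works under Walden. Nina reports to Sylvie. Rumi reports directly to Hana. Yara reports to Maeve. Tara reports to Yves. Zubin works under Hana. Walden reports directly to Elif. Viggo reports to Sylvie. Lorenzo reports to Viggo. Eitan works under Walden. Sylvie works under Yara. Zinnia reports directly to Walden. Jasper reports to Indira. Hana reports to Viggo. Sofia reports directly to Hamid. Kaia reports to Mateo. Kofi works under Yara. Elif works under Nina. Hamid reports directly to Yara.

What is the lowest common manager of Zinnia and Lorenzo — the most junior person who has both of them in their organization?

Sylvie

Zinnia's chain of managers is Walden, Elif, Nina, Sylvie, Yara, Maeve. Lorenzo's chain of managers is Viggo, Sylvie, Yara, Maeve. The first manager that appears in both chains is Sylvie.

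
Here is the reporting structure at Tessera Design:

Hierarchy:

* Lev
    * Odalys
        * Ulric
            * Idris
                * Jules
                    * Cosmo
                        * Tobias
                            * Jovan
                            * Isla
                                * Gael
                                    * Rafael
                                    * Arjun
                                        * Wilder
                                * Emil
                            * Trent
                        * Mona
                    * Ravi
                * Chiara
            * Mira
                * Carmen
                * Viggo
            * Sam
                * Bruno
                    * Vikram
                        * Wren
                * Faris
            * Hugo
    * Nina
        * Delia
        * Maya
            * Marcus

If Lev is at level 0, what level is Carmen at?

Chain from Carmen up to Lev: Carmen → Mira → Ulric → Odalys → Lev. That is 4 steps up, so Carmen is 4 levels below Lev.

4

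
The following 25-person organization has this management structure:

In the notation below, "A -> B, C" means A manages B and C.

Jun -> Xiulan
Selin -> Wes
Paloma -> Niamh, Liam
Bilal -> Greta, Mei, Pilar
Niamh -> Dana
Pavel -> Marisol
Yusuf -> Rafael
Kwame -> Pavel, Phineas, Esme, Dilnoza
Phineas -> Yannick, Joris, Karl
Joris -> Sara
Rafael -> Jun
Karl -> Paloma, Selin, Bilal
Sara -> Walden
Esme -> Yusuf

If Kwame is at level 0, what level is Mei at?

4

Chain from Mei up to Kwame: Mei → Bilal → Karl → Phineas → Kwame. That is 4 steps up, so Mei is 4 levels below Kwame.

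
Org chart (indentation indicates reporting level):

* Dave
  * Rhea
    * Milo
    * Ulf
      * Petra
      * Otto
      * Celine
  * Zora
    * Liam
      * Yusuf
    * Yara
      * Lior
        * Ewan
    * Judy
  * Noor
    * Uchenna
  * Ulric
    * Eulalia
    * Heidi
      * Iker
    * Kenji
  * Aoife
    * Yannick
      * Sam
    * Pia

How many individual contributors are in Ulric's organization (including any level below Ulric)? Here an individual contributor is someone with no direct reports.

The people in Ulric's organization with no one reporting to them are Kenji, Iker, Eulalia. That is 3.

3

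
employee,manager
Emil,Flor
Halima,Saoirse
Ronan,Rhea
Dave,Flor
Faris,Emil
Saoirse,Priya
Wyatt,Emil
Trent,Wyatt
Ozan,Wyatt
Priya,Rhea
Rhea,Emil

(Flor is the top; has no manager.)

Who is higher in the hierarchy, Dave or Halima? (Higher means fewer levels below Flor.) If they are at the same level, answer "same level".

Dave is 1 level below Flor; Halima is 5. Dave is higher.

Dave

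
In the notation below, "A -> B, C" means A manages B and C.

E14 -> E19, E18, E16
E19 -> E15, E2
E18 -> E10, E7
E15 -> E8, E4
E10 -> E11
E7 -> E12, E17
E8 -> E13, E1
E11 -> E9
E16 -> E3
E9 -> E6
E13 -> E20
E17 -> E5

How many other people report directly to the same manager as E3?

E3 reports to E16, and E16 has no other direct reports. E3 has 0 peers.

0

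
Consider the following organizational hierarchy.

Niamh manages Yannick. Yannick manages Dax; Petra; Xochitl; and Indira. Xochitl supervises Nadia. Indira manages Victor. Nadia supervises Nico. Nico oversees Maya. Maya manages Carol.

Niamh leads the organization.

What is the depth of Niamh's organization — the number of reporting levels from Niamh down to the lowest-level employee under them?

The longest chain under Niamh runs Niamh → Yannick → Xochitl → Nadia → Nico → Maya → Carol, which is 6 levels below Niamh.

6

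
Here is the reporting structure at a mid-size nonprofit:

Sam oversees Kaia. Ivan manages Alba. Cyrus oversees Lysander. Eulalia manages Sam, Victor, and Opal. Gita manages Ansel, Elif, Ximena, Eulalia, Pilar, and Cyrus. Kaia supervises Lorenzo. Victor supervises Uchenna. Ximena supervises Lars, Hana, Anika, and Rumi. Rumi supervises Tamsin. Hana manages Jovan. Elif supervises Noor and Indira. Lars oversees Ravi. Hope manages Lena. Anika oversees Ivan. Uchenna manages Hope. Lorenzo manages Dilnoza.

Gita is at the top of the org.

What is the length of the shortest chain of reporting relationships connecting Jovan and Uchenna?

6

Jovan is 3 levels below Gita, and Uchenna is 3 levels below Gita (their lowest common manager). The shortest path runs up from Jovan to Gita and back down to Uchenna: 3 + 3 = 6 links.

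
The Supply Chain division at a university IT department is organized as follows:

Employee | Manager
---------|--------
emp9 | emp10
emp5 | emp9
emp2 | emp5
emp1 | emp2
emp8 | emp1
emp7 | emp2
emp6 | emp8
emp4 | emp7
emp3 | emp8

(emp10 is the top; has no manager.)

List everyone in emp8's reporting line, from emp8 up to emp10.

emp8 reports to emp1. emp1 reports to emp2. emp2 reports to emp5. emp5 reports to emp9. emp9 reports to emp10. emp10 is at the top.

emp8 -> emp1 -> emp2 -> emp5 -> emp9 -> emp10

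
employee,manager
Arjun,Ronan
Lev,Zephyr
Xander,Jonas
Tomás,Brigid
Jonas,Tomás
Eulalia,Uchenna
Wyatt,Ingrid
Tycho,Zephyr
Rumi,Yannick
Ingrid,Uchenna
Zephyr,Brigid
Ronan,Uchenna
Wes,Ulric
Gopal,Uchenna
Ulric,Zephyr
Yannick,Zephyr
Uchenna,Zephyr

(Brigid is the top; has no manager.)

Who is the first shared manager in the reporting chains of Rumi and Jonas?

Rumi's chain of managers is Yannick, Zephyr, Brigid. Jonas's chain of managers is Tomás, Brigid. The first manager that appears in both chains is Brigid.

Brigid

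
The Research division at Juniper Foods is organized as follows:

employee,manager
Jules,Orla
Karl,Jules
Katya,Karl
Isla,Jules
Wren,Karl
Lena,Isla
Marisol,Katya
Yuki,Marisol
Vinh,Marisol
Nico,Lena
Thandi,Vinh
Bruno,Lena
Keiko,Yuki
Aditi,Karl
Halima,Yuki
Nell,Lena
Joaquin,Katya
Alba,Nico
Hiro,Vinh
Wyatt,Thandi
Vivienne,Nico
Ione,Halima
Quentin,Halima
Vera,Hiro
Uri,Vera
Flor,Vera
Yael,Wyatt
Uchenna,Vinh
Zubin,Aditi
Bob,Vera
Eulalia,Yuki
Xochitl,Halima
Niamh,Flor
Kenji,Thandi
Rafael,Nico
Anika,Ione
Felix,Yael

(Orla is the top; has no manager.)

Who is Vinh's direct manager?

Vinh reports directly to Marisol.

Marisol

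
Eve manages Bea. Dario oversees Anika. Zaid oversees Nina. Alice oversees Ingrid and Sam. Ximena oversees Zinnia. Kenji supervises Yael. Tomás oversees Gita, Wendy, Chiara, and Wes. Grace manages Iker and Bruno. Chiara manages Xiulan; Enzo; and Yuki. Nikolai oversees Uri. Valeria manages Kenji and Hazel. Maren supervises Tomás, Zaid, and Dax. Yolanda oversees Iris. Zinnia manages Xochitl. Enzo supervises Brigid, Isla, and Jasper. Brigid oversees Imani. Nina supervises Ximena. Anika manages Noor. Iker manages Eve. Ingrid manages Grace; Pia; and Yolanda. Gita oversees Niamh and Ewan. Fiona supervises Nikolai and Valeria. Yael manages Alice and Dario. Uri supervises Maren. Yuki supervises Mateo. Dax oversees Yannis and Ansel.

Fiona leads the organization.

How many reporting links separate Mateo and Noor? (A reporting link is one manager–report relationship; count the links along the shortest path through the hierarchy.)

Mateo is 7 levels below Fiona, and Noor is 6 levels below Fiona (their lowest common manager). The shortest path runs up from Mateo to Fiona and back down to Noor: 7 + 6 = 13 links.

13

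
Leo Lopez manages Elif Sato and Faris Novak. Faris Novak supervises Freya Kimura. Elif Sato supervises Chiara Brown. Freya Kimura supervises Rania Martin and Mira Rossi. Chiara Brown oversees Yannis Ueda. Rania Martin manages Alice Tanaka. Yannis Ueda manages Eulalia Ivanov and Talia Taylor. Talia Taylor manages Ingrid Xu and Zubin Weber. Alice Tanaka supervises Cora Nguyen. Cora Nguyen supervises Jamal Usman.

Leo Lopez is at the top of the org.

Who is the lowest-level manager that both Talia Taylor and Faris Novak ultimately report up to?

Talia Taylor's chain of managers is Yannis Ueda, Chiara Brown, Elif Sato, Leo Lopez. Faris Novak's chain of managers is Leo Lopez. The first manager that appears in both chains is Leo Lopez.

Leo Lopez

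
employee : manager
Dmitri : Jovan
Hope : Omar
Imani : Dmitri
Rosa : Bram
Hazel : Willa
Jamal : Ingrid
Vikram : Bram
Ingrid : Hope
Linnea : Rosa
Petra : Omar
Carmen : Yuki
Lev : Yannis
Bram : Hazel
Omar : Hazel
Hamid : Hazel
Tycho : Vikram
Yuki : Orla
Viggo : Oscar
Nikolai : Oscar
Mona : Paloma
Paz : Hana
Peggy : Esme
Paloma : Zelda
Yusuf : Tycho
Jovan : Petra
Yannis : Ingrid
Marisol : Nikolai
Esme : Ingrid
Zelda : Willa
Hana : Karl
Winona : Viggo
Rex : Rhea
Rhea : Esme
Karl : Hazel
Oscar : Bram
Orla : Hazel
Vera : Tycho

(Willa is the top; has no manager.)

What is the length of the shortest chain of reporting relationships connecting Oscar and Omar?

3

Oscar is 2 levels below Hazel, and Omar is 1 level below Hazel (their lowest common manager). The shortest path runs up from Oscar to Hazel and back down to Omar: 2 + 1 = 3 links.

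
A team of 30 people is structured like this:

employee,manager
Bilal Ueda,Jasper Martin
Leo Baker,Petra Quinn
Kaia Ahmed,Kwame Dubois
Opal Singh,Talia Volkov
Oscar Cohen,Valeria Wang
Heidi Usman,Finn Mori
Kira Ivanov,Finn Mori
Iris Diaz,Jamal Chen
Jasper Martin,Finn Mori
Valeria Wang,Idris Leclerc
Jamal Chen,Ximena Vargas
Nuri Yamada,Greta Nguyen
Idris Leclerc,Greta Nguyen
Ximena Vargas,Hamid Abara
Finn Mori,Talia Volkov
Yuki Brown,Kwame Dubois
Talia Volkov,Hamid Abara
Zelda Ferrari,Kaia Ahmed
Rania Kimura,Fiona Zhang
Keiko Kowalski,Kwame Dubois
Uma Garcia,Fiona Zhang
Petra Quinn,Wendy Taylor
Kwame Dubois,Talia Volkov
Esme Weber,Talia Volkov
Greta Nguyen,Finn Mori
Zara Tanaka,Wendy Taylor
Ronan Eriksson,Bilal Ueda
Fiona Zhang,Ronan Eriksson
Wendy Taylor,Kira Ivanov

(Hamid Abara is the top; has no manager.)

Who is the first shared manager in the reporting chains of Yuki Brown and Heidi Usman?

Talia Volkov

Yuki Brown's chain of managers is Kwame Dubois, Talia Volkov, Hamid Abara. Heidi Usman's chain of managers is Finn Mori, Talia Volkov, Hamid Abara. The first manager that appears in both chains is Talia Volkov.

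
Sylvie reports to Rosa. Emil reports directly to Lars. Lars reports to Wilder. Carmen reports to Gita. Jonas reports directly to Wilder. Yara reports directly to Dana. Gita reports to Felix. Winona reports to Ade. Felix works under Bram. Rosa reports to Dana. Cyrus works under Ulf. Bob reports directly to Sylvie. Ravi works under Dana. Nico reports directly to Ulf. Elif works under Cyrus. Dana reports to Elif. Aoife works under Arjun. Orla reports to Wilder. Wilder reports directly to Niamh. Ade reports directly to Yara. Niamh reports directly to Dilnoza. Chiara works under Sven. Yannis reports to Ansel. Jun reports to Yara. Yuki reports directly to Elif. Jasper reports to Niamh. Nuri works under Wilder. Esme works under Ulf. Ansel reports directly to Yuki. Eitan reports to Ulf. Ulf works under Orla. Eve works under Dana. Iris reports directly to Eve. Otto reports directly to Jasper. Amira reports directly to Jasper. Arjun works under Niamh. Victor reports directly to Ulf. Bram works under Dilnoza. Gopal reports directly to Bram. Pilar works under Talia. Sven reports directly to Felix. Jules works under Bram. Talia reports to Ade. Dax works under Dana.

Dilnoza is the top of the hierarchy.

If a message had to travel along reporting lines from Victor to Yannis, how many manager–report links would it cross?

6

Victor is 1 level below Ulf, and Yannis is 5 levels below Ulf (their lowest common manager). The shortest path runs up from Victor to Ulf and back down to Yannis: 1 + 5 = 6 links.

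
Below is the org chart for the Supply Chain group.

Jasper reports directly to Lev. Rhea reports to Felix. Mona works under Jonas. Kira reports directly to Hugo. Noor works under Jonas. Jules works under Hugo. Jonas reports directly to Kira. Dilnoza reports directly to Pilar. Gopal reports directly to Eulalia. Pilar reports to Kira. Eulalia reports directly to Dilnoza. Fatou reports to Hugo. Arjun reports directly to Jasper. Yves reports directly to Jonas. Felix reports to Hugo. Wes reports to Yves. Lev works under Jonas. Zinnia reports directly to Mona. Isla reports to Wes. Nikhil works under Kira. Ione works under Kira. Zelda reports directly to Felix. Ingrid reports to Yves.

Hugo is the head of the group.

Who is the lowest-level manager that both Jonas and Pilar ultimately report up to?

Kira

Jonas's chain of managers is Kira, Hugo. Pilar's chain of managers is Kira, Hugo. The first manager that appears in both chains is Kira.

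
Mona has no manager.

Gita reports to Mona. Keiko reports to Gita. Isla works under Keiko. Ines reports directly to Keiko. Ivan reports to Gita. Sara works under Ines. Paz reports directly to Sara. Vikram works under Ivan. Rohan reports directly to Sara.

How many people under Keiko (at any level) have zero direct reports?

The people in Keiko's organization with no one reporting to them are Rohan, Paz, Isla. That is 3.

3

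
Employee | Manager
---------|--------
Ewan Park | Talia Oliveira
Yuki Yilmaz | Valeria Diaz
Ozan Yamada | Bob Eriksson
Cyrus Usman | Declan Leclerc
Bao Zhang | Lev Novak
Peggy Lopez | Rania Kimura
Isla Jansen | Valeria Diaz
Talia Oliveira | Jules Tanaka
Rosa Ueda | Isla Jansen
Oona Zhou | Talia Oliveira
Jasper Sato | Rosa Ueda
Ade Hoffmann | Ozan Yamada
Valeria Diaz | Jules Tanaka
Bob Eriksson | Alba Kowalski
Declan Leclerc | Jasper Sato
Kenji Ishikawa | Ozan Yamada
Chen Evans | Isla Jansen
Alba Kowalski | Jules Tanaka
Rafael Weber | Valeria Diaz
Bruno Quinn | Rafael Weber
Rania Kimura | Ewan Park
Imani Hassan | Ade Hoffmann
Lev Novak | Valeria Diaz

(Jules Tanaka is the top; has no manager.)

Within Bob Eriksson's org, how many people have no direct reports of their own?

The people in Bob Eriksson's organization with no one reporting to them are Kenji Ishikawa, Imani Hassan. That is 2.

2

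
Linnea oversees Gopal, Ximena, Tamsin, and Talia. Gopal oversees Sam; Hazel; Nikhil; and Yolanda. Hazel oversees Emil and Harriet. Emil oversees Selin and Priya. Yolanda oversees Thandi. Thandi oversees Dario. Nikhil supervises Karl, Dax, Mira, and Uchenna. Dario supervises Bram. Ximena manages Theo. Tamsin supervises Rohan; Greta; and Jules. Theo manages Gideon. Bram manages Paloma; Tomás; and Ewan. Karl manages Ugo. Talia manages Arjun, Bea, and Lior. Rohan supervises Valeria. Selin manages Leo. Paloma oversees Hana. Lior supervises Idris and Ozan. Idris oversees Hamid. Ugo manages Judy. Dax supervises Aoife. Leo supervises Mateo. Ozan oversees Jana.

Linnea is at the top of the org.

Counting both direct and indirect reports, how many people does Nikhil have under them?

7

Nikhil directly manages Karl, Dax, Uchenna, Mira. Under Karl: Ugo, Judy (2). Under Dax: Aoife (1). Uchenna has no reports. Mira has no reports. So Nikhil's organization is 4 direct reports plus everyone under them: 3 + 2 + 1 + 1 = 7.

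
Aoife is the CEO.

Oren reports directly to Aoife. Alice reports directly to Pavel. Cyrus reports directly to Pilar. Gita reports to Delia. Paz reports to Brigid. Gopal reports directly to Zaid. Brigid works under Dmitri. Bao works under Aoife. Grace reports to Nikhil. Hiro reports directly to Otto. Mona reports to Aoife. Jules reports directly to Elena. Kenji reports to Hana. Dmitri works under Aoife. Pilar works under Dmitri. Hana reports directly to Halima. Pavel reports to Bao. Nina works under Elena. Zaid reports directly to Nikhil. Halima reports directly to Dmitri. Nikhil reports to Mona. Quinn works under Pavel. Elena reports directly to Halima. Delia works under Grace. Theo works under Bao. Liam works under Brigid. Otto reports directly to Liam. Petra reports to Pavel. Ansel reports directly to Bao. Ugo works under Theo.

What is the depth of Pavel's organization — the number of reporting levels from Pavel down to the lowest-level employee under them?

The longest chain under Pavel runs Pavel → Quinn, which is 1 level below Pavel.

1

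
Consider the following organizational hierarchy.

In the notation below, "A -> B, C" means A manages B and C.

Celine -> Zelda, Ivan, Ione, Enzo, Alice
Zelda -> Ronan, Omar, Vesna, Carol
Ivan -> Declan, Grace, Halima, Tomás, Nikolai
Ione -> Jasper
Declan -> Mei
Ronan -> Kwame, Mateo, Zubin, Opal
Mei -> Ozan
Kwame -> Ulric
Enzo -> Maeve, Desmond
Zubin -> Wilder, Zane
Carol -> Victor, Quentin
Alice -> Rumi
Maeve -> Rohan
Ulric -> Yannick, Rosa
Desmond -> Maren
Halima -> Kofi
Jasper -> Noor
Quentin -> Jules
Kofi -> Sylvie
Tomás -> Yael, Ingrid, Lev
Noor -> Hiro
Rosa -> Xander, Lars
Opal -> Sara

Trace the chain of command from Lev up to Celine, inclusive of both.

Lev reports to Tomás. Tomás reports to Ivan. Ivan reports to Celine. Celine is at the top.

Lev -> Tomás -> Ivan -> Celine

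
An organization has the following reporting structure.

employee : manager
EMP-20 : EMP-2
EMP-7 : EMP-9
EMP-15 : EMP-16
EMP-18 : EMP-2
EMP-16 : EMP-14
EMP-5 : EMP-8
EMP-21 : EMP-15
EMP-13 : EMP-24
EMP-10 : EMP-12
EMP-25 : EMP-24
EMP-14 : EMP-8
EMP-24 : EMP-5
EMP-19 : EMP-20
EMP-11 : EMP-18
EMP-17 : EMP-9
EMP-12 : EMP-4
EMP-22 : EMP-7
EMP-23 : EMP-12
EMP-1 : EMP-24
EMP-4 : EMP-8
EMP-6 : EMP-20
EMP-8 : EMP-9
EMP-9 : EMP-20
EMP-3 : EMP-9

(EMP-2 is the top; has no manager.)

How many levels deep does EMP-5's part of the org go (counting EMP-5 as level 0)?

The longest chain under EMP-5 runs EMP-5 → EMP-24 → EMP-1, which is 2 levels below EMP-5.

2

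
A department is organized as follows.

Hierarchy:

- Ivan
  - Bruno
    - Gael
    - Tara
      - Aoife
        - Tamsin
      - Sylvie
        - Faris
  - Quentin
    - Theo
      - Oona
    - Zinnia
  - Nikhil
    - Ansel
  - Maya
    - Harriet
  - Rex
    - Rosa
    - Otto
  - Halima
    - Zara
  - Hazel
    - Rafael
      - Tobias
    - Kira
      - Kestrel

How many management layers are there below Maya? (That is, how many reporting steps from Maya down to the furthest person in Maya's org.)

The longest chain under Maya runs Maya → Harriet, which is 1 level below Maya.

1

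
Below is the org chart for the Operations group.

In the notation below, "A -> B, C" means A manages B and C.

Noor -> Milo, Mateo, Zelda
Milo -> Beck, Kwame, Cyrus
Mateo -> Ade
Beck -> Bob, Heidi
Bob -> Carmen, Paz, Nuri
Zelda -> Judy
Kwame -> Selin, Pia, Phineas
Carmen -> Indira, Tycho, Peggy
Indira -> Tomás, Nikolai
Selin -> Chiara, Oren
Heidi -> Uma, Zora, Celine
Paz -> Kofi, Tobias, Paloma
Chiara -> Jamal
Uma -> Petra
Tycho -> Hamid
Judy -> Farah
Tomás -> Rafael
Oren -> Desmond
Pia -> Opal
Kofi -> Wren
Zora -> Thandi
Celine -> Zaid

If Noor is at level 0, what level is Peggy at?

5

Chain from Peggy up to Noor: Peggy → Carmen → Bob → Beck → Milo → Noor. That is 5 steps up, so Peggy is 5 levels below Noor.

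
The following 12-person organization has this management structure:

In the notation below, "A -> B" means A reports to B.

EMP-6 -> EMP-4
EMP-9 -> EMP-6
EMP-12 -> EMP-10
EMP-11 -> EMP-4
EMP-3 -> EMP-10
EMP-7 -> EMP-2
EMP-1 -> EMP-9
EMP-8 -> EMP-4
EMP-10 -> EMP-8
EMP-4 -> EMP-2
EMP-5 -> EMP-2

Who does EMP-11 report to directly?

EMP-11 reports directly to EMP-4.

EMP-4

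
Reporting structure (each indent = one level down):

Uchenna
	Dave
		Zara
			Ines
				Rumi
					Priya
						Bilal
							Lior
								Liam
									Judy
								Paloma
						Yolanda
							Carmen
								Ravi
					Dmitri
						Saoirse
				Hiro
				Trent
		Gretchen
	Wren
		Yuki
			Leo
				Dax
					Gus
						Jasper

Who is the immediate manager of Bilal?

Priya

Bilal reports directly to Priya.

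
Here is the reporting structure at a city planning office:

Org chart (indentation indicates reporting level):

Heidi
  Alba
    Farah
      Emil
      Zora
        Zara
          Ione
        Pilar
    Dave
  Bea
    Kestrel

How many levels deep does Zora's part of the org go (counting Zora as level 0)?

The longest chain under Zora runs Zora → Zara → Ione, which is 2 levels below Zora.

2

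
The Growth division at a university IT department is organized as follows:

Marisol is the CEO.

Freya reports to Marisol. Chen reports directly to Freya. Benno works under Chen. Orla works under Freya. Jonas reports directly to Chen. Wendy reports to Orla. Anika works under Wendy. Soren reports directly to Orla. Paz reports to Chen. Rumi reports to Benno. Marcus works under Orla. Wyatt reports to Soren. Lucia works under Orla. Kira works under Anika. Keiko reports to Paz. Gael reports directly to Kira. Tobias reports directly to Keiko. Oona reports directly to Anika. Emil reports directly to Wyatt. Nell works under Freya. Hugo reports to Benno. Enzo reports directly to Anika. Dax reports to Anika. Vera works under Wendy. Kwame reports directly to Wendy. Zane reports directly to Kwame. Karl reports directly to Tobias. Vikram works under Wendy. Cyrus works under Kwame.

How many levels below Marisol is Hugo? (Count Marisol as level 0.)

Chain from Hugo up to Marisol: Hugo → Benno → Chen → Freya → Marisol. That is 4 steps up, so Hugo is 4 levels below Marisol.

4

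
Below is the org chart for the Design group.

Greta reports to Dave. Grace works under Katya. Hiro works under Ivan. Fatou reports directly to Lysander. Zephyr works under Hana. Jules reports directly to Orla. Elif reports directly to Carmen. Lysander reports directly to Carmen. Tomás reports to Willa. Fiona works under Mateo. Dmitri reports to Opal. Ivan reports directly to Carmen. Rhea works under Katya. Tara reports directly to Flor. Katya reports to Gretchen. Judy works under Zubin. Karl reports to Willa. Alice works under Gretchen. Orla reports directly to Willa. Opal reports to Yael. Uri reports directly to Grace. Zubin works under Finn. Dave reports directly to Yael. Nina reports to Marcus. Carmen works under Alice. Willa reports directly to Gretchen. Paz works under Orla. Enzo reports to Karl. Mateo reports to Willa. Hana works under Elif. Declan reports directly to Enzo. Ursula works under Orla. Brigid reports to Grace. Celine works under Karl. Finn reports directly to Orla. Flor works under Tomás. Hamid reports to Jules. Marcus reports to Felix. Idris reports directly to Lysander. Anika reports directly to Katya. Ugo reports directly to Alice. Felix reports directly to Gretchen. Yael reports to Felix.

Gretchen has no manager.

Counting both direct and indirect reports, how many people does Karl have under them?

Karl directly manages Enzo, Celine. Under Enzo: Declan (1). Celine has no reports. So Karl's organization is 2 direct reports plus everyone under them: 2 + 1 = 3.

3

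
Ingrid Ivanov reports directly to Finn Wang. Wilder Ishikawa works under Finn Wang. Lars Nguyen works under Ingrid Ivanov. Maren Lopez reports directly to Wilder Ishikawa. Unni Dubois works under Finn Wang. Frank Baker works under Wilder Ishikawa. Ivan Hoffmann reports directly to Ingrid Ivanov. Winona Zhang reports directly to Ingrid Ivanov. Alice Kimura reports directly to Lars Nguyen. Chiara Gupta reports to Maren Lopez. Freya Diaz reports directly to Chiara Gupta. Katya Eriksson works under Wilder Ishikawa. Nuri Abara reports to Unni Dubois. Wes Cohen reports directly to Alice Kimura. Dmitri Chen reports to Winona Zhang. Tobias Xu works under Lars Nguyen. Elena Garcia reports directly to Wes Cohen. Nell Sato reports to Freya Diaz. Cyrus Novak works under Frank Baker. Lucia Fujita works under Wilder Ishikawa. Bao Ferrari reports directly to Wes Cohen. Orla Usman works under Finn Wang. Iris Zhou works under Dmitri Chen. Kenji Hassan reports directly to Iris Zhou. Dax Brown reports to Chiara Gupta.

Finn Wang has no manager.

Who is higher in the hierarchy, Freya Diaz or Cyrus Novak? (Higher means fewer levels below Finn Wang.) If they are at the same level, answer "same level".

Cyrus Novak

Freya Diaz is 4 levels below Finn Wang; Cyrus Novak is 3. Cyrus Novak is higher.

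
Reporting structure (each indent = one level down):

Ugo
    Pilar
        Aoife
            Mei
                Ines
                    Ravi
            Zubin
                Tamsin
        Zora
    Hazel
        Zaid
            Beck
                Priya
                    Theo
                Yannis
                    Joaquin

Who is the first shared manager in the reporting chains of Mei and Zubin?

Aoife

Mei's chain of managers is Aoife, Pilar, Ugo. Zubin's chain of managers is Aoife, Pilar, Ugo. The first manager that appears in both chains is Aoife.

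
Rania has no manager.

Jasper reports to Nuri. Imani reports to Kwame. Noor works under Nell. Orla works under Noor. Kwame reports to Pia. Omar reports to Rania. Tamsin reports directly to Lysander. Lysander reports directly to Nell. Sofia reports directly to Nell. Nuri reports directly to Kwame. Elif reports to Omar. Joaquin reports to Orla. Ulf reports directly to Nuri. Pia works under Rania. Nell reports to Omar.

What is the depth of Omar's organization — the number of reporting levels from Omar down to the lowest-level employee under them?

The longest chain under Omar runs Omar → Nell → Noor → Orla → Joaquin, which is 4 levels below Omar.

4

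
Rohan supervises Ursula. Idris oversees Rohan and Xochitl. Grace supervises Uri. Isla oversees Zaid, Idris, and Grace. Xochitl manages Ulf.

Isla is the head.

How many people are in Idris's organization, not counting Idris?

4

Idris directly manages Rohan, Xochitl. Under Rohan: Ursula (1). Under Xochitl: Ulf (1). So Idris's organization is 2 direct reports plus everyone under them: 2 + 2 = 4.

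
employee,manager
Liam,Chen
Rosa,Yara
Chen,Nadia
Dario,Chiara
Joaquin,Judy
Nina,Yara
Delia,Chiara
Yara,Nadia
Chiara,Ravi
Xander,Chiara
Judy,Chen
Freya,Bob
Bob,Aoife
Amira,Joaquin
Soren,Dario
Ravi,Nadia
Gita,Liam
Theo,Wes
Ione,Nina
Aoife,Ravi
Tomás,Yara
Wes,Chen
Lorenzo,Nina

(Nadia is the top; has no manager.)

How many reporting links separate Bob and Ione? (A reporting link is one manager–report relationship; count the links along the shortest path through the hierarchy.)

Bob is 3 levels below Nadia, and Ione is 3 levels below Nadia (their lowest common manager). The shortest path runs up from Bob to Nadia and back down to Ione: 3 + 3 = 6 links.

6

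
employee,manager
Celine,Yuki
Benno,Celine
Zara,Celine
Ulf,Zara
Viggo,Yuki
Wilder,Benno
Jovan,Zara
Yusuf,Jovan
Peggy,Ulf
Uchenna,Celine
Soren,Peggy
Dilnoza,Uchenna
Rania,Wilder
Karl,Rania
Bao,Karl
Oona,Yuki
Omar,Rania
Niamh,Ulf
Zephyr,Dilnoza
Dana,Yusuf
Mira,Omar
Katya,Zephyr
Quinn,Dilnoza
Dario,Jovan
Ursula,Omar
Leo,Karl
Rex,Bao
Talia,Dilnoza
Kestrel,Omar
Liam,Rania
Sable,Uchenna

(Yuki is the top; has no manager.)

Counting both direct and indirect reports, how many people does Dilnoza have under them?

4

Dilnoza directly manages Zephyr, Quinn, Talia. Under Zephyr: Katya (1). Quinn has no reports. Talia has no reports. So Dilnoza's organization is 3 direct reports plus everyone under them: 2 + 1 + 1 = 4.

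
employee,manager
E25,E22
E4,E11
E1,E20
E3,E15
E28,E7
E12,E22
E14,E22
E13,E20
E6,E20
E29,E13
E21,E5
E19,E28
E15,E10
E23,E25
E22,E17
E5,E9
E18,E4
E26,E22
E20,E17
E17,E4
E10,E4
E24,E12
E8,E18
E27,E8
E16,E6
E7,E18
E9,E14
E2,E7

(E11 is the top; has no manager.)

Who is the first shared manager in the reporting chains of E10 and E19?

E10's chain of managers is E4, E11. E19's chain of managers is E28, E7, E18, E4, E11. The first manager that appears in both chains is E4.

E4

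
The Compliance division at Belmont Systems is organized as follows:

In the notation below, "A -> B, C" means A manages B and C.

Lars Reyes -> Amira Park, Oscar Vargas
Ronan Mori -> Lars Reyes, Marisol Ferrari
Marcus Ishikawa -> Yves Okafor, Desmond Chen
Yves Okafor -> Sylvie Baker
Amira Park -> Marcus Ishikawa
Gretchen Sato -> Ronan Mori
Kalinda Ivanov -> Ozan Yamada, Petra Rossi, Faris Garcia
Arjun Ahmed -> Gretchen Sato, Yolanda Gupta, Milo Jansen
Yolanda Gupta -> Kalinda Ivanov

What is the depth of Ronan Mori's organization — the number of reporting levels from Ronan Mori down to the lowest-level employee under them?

5

The longest chain under Ronan Mori runs Ronan Mori → Lars Reyes → Amira Park → Marcus Ishikawa → Yves Okafor → Sylvie Baker, which is 5 levels below Ronan Mori.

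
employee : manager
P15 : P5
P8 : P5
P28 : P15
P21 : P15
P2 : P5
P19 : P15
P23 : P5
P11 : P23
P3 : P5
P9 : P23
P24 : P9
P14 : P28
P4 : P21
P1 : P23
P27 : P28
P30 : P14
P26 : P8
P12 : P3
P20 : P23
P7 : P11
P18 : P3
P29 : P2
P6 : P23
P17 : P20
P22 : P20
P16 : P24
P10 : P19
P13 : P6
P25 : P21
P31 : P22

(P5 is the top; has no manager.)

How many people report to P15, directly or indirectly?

9

P15 directly manages P28, P21, P19. Under P28: P27, P14, P30 (3). Under P21: P25, P4 (2). Under P19: P10 (1). So P15's organization is 3 direct reports plus everyone under them: 4 + 3 + 2 = 9.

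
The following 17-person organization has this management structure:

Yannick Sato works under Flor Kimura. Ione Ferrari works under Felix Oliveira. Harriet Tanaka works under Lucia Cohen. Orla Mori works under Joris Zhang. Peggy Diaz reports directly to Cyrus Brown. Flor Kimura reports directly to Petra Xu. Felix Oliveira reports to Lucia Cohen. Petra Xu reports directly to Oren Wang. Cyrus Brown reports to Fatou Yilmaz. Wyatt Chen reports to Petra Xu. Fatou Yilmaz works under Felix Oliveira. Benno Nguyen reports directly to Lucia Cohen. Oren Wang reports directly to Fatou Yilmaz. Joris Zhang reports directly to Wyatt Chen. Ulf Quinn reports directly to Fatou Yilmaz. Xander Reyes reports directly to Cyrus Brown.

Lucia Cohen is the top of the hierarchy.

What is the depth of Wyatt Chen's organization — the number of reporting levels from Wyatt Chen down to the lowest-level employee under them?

The longest chain under Wyatt Chen runs Wyatt Chen → Joris Zhang → Orla Mori, which is 2 levels below Wyatt Chen.

2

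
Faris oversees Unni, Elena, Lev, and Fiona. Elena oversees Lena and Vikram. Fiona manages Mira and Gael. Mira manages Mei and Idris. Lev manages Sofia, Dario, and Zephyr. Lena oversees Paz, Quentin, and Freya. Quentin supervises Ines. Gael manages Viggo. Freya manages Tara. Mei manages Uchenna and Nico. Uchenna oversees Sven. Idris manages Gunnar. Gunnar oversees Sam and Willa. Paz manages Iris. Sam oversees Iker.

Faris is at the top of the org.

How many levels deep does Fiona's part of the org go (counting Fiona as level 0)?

The longest chain under Fiona runs Fiona → Mira → Idris → Gunnar → Sam → Iker, which is 5 levels below Fiona.

5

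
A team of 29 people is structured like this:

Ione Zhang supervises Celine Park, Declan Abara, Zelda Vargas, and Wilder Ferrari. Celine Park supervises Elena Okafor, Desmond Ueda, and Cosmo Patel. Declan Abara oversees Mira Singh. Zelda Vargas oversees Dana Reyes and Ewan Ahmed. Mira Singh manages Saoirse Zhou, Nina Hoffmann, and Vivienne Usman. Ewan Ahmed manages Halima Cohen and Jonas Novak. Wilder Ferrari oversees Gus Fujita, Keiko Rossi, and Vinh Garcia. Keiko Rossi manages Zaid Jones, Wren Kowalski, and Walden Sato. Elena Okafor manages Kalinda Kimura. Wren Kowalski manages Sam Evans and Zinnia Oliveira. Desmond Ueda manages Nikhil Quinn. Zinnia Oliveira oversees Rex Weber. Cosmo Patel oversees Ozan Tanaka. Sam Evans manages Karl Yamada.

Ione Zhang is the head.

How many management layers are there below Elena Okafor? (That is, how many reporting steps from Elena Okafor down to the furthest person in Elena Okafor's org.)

1

The longest chain under Elena Okafor runs Elena Okafor → Kalinda Kimura, which is 1 level below Elena Okafor.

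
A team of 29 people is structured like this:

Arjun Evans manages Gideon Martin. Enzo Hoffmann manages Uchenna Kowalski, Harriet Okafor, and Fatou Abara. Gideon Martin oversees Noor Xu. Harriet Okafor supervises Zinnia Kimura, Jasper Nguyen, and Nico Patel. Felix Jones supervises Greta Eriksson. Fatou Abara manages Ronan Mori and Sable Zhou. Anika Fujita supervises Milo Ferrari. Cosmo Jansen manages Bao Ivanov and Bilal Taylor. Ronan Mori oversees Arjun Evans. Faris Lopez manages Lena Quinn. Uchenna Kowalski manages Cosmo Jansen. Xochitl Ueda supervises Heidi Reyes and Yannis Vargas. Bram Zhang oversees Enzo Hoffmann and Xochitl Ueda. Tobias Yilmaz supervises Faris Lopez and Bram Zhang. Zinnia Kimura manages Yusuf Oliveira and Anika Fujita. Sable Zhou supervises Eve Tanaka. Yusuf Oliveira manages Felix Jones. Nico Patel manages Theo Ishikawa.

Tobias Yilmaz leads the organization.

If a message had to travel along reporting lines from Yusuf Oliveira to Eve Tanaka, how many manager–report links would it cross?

Yusuf Oliveira is 3 levels below Enzo Hoffmann, and Eve Tanaka is 3 levels below Enzo Hoffmann (their lowest common manager). The shortest path runs up from Yusuf Oliveira to Enzo Hoffmann and back down to Eve Tanaka: 3 + 3 = 6 links.

6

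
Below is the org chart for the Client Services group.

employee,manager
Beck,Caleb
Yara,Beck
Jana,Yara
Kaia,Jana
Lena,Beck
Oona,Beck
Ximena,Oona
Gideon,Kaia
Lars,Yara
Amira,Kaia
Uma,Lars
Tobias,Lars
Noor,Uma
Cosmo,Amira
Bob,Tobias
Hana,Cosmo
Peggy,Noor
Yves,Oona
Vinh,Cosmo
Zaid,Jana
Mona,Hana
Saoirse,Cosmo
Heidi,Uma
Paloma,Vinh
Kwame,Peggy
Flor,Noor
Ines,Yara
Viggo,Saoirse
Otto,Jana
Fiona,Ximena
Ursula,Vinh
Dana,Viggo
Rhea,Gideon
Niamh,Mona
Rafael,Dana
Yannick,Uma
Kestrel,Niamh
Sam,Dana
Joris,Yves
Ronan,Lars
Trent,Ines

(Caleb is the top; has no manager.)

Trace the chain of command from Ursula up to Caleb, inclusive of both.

Ursula reports to Vinh. Vinh reports to Cosmo. Cosmo reports to Amira. Amira reports to Kaia. Kaia reports to Jana. Jana reports to Yara. Yara reports to Beck. Beck reports to Caleb. Caleb is at the top.

Ursula -> Vinh -> Cosmo -> Amira -> Kaia -> Jana -> Yara -> Beck -> Caleb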